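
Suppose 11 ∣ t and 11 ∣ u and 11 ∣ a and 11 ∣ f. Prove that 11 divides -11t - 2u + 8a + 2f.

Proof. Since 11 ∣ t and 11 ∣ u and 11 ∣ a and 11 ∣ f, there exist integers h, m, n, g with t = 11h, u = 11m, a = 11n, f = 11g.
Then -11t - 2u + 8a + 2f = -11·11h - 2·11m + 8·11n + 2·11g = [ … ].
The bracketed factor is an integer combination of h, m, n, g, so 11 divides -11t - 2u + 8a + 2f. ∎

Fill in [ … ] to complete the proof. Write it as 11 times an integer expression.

11(2g - 11h - 2m + 8n)

Pull the common 11 out of every term: -11·11h - 2·11m + 8·11n + 2·11g = 11(2g - 11h - 2m + 8n).
2g - 11h - 2m + 8n is an integer, which exhibits the divisibility.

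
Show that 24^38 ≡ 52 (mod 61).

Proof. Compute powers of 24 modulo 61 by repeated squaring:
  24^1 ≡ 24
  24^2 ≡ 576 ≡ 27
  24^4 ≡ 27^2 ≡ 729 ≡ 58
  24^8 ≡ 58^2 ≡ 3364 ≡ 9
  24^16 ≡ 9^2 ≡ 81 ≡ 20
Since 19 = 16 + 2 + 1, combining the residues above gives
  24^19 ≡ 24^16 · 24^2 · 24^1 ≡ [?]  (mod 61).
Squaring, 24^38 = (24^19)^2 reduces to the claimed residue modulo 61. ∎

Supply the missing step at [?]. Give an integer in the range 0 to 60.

28

Multiply the listed residues: 20 · 27 · 24 = 540 → 12960.
Reducing modulo 61: 12960 = 212·61 + 28, so 24^19 ≡ 28.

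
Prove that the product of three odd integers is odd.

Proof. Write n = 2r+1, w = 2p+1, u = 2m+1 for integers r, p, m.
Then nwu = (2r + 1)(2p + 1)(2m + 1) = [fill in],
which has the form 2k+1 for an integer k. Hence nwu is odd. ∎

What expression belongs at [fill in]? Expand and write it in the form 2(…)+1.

Expanding: (2r + 1)(2p + 1)(2m + 1) = 8mpr + 4mp + 4mr + 2m + 4pr + 2p + 2r + 1.
Every term except the constant is even, so this is 2(4mpr + 2mp + 2mr + m + 2pr + p + r) + 1,
and 4mpr + 2mp + 2mr + m + 2pr + p + r ∈ ℤ gives the required form.

2(4mpr + 2mp + 2mr + m + 2pr + p + r) + 1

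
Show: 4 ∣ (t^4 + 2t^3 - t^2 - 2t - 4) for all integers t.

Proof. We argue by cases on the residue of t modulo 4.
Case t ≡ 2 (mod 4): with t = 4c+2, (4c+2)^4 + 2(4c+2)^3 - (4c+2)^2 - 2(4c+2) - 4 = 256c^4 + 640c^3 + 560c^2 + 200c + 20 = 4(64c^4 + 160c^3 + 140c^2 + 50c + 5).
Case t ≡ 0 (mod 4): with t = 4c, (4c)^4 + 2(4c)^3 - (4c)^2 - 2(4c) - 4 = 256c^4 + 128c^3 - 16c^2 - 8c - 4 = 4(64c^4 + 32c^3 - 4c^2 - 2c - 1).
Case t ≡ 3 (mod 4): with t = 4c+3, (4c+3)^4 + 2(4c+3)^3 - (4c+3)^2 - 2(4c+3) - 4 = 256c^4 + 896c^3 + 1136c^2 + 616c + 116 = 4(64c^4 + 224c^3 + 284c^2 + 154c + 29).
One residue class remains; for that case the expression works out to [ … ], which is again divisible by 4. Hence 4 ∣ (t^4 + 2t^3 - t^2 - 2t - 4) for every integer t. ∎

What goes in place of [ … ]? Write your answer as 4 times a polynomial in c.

4(64c^4 + 96c^3 + 44c^2 + 6c - 1)

Only t ≡ 1 (mod 4) is unaccounted for. Put t = 4c+1:
(4c+1)^4 + 2(4c+1)^3 - (4c+1)^2 - 2(4c+1) - 4 expands to 256c^4 + 384c^3 + 176c^2 + 24c - 4,
and factoring out 4 leaves 4(64c^4 + 96c^3 + 44c^2 + 6c - 1).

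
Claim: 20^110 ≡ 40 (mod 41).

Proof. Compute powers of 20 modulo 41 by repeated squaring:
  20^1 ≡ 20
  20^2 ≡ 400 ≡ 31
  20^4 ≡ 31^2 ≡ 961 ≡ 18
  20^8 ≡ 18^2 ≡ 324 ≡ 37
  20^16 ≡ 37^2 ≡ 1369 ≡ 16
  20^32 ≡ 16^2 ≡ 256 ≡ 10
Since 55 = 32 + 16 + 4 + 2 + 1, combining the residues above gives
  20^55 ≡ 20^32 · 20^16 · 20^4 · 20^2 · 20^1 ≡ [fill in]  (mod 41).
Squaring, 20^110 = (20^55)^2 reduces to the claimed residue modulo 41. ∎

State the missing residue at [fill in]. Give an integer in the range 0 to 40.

Multiply the listed residues: 10 · 16 · 18 · 31 · 20 = 160 → 2880 → 89280 → 1785600.
Reducing modulo 41: 1785600 = 43551·41 + 9, so 20^55 ≡ 9.

9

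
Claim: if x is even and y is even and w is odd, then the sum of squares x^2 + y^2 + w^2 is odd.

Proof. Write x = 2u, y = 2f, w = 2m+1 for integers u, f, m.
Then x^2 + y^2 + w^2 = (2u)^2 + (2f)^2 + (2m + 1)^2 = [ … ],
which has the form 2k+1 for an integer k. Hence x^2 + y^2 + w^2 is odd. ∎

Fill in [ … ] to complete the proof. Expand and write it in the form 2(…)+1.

2(2f^2 + 2m^2 + 2m + 2u^2) + 1

Expanding: (2u)^2 + (2f)^2 + (2m + 1)^2 = 4f^2 + 4m^2 + 4m + 4u^2 + 1.
Every term except the constant is even, so this is 2(2f^2 + 2m^2 + 2m + 2u^2) + 1,
and 2f^2 + 2m^2 + 2m + 2u^2 ∈ ℤ gives the required form.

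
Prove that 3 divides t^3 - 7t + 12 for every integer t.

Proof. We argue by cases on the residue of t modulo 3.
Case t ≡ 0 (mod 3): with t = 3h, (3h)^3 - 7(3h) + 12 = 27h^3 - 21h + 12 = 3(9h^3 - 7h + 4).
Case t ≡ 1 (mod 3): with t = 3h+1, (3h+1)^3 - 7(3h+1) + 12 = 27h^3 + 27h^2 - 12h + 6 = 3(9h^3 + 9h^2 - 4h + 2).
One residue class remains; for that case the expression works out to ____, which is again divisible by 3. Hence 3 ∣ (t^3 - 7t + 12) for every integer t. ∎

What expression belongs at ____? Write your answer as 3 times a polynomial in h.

Only t ≡ 2 (mod 3) is unaccounted for. Put t = 3h+2:
(3h+2)^3 - 7(3h+2) + 12 expands to 27h^3 + 54h^2 + 15h + 6,
and factoring out 3 leaves 3(9h^3 + 18h^2 + 5h + 2).

3(9h^3 + 18h^2 + 5h + 2)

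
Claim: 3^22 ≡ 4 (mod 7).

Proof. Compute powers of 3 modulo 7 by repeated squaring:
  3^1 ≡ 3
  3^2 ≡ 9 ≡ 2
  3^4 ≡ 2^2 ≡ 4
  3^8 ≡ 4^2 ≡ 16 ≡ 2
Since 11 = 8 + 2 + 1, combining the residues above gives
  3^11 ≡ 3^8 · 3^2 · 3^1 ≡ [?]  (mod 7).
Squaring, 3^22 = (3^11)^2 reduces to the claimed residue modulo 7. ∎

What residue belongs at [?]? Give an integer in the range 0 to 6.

5

Multiply the listed residues: 2 · 2 · 3 = 4 → 12.
Reducing modulo 7: 12 = 1·7 + 5, so 3^11 ≡ 5.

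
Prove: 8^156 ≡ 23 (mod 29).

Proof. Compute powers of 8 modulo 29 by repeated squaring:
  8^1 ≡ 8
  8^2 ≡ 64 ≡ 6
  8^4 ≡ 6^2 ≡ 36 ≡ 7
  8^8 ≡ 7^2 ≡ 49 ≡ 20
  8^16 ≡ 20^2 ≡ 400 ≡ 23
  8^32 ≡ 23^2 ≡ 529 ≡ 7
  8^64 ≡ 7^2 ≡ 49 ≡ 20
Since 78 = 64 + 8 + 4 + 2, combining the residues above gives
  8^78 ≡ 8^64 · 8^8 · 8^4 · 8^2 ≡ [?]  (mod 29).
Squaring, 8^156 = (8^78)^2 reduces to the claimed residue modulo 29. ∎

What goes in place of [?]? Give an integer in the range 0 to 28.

Multiply the listed residues: 20 · 20 · 7 · 6 = 400 → 2800 → 16800.
Reducing modulo 29: 16800 = 579·29 + 9, so 8^78 ≡ 9.

9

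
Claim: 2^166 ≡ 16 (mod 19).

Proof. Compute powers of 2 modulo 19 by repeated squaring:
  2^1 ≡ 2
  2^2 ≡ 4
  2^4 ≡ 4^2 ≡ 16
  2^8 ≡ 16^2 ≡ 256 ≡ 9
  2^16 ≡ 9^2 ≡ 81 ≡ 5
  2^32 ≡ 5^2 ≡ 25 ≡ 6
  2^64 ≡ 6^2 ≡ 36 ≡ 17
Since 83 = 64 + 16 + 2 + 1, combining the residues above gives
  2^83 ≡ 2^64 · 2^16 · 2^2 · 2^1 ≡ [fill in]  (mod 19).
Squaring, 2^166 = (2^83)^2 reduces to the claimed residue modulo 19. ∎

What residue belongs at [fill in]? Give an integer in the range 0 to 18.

15

2^64 · 2^16 · 2^2 · 2^1 ≡ 17 · 5 · 4 · 2 = 680.
680 mod 19 = 15, so 2^83 ≡ 15 (mod 19).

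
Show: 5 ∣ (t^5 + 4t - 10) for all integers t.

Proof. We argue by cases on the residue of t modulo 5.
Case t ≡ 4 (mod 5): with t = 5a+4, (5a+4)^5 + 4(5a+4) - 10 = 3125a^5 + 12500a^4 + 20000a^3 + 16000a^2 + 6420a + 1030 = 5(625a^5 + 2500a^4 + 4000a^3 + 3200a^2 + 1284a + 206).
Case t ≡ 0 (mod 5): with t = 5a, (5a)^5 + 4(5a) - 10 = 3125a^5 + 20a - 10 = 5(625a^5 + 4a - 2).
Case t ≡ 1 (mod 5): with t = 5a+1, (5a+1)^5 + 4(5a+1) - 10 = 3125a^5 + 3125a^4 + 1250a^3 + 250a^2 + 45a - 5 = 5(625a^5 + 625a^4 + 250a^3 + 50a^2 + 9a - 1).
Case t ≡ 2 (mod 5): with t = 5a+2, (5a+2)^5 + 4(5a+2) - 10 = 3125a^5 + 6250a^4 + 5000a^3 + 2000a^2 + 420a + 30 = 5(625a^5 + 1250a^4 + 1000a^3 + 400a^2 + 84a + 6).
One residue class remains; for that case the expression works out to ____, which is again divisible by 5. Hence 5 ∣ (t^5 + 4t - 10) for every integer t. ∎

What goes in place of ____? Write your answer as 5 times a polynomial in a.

Only t ≡ 3 (mod 5) is unaccounted for. Put t = 5a+3:
(5a+3)^5 + 4(5a+3) - 10 expands to 3125a^5 + 9375a^4 + 11250a^3 + 6750a^2 + 2045a + 245,
and factoring out 5 leaves 5(625a^5 + 1875a^4 + 2250a^3 + 1350a^2 + 409a + 49).

5(625a^5 + 1875a^4 + 2250a^3 + 1350a^2 + 409a + 49)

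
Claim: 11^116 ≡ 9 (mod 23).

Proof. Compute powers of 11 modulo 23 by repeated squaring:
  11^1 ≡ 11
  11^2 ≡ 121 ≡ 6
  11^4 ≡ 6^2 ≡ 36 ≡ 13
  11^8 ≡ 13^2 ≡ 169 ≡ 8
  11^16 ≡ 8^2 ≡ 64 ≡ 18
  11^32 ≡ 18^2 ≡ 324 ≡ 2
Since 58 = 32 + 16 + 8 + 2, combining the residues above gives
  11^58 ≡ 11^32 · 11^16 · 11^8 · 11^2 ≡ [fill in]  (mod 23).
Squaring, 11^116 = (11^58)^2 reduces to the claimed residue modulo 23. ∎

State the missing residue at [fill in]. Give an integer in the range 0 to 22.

11^32 · 11^16 · 11^8 · 11^2 ≡ 2 · 18 · 8 · 6 = 1728.
1728 mod 23 = 3, so 11^58 ≡ 3 (mod 23).

3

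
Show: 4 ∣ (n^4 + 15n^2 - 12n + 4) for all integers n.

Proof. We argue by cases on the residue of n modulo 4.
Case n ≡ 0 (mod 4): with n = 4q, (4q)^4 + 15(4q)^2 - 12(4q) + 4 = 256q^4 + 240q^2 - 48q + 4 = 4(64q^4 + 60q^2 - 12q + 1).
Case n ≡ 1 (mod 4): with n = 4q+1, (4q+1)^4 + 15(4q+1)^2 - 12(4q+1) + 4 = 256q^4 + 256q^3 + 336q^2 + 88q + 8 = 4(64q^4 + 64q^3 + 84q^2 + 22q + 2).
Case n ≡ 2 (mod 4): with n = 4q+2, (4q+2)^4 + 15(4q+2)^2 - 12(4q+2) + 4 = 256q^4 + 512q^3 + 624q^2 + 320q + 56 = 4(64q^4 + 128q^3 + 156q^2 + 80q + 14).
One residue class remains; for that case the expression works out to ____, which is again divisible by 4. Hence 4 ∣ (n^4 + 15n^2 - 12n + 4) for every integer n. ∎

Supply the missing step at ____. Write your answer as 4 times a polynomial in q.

Only n ≡ 3 (mod 4) is unaccounted for. Put n = 4q+3:
(4q+3)^4 + 15(4q+3)^2 - 12(4q+3) + 4 expands to 256q^4 + 768q^3 + 1104q^2 + 744q + 184,
and factoring out 4 leaves 4(64q^4 + 192q^3 + 276q^2 + 186q + 46).

4(64q^4 + 192q^3 + 276q^2 + 186q + 46)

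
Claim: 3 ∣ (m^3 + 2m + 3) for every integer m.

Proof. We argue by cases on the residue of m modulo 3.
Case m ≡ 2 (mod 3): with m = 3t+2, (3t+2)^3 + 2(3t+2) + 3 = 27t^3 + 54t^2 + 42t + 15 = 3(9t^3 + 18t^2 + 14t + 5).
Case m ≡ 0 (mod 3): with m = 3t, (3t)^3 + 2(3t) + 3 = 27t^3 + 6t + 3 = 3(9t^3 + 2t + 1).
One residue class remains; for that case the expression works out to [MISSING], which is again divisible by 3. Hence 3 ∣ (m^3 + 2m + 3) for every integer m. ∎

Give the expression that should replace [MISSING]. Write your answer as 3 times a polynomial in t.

The residues treated are {2, 0}, so the missing case is m ≡ 1 (mod 3); write m = 3t+1.
Then (3t+1)^3 + 2(3t+1) + 3 = 27t^3 + 27t^2 + 15t + 6 = 3(9t^3 + 9t^2 + 5t + 2).

3(9t^3 + 9t^2 + 5t + 2)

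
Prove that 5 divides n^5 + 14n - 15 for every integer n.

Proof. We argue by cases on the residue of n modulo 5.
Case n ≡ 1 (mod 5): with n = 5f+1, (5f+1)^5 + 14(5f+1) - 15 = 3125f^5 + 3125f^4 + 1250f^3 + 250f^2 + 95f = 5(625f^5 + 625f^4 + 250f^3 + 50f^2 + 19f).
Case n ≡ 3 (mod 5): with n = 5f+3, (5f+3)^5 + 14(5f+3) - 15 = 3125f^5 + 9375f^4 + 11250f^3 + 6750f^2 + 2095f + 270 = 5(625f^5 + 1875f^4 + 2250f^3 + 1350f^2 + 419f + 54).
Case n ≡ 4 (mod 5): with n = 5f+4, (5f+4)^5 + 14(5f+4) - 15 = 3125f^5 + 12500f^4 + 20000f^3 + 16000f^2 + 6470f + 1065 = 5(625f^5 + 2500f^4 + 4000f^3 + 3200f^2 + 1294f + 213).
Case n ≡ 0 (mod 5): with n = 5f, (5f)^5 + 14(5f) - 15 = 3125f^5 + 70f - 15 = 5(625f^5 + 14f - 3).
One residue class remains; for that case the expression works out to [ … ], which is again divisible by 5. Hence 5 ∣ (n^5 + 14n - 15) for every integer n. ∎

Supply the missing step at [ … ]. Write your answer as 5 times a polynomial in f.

Only n ≡ 2 (mod 5) is unaccounted for. Put n = 5f+2:
(5f+2)^5 + 14(5f+2) - 15 expands to 3125f^5 + 6250f^4 + 5000f^3 + 2000f^2 + 470f + 45,
and factoring out 5 leaves 5(625f^5 + 1250f^4 + 1000f^3 + 400f^2 + 94f + 9).

5(625f^5 + 1250f^4 + 1000f^3 + 400f^2 + 94f + 9)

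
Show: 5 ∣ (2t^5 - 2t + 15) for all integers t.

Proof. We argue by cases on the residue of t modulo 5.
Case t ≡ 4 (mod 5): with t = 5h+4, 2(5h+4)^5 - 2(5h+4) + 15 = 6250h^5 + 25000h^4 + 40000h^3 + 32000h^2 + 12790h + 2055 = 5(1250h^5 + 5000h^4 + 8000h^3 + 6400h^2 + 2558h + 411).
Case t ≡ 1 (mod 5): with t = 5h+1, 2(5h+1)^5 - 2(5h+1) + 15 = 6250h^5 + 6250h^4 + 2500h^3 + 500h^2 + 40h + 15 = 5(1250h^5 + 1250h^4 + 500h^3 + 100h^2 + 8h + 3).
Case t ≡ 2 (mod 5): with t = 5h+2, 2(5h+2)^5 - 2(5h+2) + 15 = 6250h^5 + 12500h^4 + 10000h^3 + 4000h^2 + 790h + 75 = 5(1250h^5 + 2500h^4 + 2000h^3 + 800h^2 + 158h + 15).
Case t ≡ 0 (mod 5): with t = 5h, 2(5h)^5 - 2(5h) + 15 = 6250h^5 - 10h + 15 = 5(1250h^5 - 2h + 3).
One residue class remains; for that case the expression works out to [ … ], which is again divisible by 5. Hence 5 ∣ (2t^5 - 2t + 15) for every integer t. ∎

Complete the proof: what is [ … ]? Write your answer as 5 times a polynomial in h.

The residues treated are {4, 1, 2, 0}, so the missing case is t ≡ 3 (mod 5); write t = 5h+3.
Then 2(5h+3)^5 - 2(5h+3) + 15 = 6250h^5 + 18750h^4 + 22500h^3 + 13500h^2 + 4040h + 495 = 5(1250h^5 + 3750h^4 + 4500h^3 + 2700h^2 + 808h + 99).

5(1250h^5 + 3750h^4 + 4500h^3 + 2700h^2 + 808h + 99)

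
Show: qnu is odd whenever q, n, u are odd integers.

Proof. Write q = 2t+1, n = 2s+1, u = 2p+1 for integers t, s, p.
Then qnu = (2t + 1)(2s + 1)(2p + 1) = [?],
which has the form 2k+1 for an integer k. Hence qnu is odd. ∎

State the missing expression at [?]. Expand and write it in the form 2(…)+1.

Expanding: (2t + 1)(2s + 1)(2p + 1) = 8pst + 4ps + 4pt + 2p + 4st + 2s + 2t + 1.
Every term except the constant is even, so this is 2(4pst + 2ps + 2pt + p + 2st + s + t) + 1,
and 4pst + 2ps + 2pt + p + 2st + s + t ∈ ℤ gives the required form.

2(4pst + 2ps + 2pt + p + 2st + s + t) + 1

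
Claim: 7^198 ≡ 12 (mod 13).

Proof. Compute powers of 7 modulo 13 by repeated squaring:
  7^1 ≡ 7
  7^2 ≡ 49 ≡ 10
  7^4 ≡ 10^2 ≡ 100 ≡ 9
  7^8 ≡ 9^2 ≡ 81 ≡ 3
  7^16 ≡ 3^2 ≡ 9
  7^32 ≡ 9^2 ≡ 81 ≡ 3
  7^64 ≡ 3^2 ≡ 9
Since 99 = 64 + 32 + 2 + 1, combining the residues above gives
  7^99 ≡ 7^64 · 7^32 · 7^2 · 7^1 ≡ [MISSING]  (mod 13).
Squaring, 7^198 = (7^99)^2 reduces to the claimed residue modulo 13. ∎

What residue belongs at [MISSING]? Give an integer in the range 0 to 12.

7^64 · 7^32 · 7^2 · 7^1 ≡ 9 · 3 · 10 · 7 = 1890.
1890 mod 13 = 5, so 7^99 ≡ 5 (mod 13).

5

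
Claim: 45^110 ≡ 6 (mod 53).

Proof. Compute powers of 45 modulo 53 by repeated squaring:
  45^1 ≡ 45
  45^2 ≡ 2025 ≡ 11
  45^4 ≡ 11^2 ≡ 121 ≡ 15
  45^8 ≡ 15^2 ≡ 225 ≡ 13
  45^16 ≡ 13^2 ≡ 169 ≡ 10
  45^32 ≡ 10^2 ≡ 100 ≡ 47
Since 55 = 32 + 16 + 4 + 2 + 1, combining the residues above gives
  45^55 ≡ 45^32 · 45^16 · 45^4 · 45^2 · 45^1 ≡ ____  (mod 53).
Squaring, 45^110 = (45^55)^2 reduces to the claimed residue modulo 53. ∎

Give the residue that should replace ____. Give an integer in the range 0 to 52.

18

45^32 · 45^16 · 45^4 · 45^2 · 45^1 ≡ 47 · 10 · 15 · 11 · 45 = 3489750.
3489750 mod 53 = 18, so 45^55 ≡ 18 (mod 53).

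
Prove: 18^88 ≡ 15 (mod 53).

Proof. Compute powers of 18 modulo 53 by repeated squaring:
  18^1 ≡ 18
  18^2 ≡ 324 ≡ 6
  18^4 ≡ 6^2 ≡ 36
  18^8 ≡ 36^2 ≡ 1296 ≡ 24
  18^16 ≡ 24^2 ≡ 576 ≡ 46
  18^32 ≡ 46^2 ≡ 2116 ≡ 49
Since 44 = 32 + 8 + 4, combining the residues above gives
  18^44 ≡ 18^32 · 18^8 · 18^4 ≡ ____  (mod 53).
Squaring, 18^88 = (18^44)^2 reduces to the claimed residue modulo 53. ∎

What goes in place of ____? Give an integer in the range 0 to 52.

42

18^32 · 18^8 · 18^4 ≡ 49 · 24 · 36 = 42336.
42336 mod 53 = 42, so 18^44 ≡ 42 (mod 53).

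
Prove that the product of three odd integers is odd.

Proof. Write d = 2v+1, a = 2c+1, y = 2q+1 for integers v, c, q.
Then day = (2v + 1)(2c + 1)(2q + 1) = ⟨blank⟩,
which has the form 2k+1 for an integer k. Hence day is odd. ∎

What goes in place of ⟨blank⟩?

(2v + 1)(2c + 1)(2q + 1) = 8cqv + 4cq + 4cv + 2c + 4qv + 2q + 2v + 1
= 2(4cqv + 2cq + 2cv + c + 2qv + q + v) + 1.
Since 4cqv + 2cq + 2cv + c + 2qv + q + v is an integer, the product is of the form 2k+1 for an integer k.

2(4cqv + 2cq + 2cv + c + 2qv + q + v) + 1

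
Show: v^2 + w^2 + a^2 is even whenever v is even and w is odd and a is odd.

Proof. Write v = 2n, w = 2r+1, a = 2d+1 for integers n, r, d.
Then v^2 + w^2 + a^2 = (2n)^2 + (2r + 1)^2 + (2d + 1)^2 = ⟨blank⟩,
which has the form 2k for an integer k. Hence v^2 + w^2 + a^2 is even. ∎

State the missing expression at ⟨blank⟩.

2(2d^2 + 2d + 2n^2 + 2r^2 + 2r + 1)

(2n)^2 + (2r + 1)^2 + (2d + 1)^2 = 4d^2 + 4d + 4n^2 + 4r^2 + 4r + 2
= 2(2d^2 + 2d + 2n^2 + 2r^2 + 2r + 1).
Since 2d^2 + 2d + 2n^2 + 2r^2 + 2r + 1 is an integer, the sum of squares is of the form 2k for an integer k.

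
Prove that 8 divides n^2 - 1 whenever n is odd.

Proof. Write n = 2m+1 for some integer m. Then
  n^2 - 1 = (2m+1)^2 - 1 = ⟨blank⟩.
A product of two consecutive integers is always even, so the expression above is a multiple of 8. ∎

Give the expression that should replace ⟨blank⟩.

(2m+1)^2 - 1 = 4m^2 + 4m + 1 - 1 = 4m^2 + 4m = 4m(m+1).
Since m and m+1 are consecutive, m(m+1) is even, and 4·(even) is a multiple of 8.

4m(m + 1)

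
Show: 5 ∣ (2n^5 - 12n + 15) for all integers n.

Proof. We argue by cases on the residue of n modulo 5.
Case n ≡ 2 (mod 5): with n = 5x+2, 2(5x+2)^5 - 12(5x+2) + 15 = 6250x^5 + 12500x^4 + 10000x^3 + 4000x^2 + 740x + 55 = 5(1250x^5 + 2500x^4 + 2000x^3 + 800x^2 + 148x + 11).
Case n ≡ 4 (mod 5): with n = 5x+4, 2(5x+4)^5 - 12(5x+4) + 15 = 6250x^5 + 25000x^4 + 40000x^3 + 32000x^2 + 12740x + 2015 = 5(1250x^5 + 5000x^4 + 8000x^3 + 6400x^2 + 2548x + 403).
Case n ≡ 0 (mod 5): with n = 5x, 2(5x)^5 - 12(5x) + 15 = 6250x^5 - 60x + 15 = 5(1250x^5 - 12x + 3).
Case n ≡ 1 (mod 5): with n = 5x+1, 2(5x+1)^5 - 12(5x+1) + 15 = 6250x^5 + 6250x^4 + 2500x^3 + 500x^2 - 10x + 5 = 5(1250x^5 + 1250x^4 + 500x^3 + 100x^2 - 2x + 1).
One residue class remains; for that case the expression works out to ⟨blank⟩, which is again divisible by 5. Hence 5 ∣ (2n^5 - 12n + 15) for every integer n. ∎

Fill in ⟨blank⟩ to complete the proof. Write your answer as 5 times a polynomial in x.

5(1250x^5 + 3750x^4 + 4500x^3 + 2700x^2 + 798x + 93)

Only n ≡ 3 (mod 5) is unaccounted for. Put n = 5x+3:
2(5x+3)^5 - 12(5x+3) + 15 expands to 6250x^5 + 18750x^4 + 22500x^3 + 13500x^2 + 3990x + 465,
and factoring out 5 leaves 5(1250x^5 + 3750x^4 + 4500x^3 + 2700x^2 + 798x + 93).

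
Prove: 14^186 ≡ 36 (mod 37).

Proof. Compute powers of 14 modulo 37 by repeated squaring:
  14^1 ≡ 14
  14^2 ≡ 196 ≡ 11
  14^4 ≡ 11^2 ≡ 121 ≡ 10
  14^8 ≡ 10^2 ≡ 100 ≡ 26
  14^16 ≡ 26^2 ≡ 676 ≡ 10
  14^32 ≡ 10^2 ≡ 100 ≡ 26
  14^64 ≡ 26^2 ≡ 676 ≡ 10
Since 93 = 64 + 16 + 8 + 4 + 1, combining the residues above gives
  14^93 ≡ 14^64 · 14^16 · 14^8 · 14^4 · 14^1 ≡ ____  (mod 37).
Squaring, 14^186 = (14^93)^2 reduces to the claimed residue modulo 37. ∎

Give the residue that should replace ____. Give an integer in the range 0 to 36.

14^64 · 14^16 · 14^8 · 14^4 · 14^1 ≡ 10 · 10 · 26 · 10 · 14 = 364000.
364000 mod 37 = 31, so 14^93 ≡ 31 (mod 37).

31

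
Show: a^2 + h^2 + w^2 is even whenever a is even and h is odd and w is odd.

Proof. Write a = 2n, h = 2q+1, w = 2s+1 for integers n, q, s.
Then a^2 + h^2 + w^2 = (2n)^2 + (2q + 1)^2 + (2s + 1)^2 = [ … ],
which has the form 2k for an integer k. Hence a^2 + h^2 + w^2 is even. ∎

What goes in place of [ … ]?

2(2n^2 + 2q^2 + 2q + 2s^2 + 2s + 1)

(2n)^2 + (2q + 1)^2 + (2s + 1)^2 = 4n^2 + 4q^2 + 4q + 4s^2 + 4s + 2
= 2(2n^2 + 2q^2 + 2q + 2s^2 + 2s + 1).
Since 2n^2 + 2q^2 + 2q + 2s^2 + 2s + 1 is an integer, the sum of squares is of the form 2k for an integer k.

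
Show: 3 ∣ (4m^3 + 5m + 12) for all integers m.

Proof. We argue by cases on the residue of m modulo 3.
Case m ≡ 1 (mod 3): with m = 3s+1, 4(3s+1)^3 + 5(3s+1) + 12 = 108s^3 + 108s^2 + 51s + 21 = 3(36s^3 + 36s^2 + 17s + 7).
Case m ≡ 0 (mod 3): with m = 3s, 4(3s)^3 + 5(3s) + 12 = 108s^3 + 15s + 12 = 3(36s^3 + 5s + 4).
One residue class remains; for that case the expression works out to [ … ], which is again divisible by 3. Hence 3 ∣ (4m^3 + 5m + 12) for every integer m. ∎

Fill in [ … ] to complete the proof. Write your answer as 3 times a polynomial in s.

3(36s^3 + 72s^2 + 53s + 18)

Only m ≡ 2 (mod 3) is unaccounted for. Put m = 3s+2:
4(3s+2)^3 + 5(3s+2) + 12 expands to 108s^3 + 216s^2 + 159s + 54,
and factoring out 3 leaves 3(36s^3 + 72s^2 + 53s + 18).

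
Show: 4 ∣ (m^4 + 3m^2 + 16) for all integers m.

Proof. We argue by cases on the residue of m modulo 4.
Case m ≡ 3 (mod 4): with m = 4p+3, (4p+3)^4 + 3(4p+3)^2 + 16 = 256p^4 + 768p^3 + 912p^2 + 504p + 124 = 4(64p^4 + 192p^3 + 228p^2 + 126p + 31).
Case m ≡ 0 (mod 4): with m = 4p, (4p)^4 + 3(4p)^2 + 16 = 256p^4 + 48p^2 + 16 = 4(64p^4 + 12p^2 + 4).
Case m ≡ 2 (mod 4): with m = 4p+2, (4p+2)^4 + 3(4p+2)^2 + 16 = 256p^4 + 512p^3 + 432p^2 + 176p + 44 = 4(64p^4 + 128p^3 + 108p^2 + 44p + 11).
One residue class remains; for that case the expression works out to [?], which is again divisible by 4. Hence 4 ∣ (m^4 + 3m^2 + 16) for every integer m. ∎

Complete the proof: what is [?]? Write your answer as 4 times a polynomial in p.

Only m ≡ 1 (mod 4) is unaccounted for. Put m = 4p+1:
(4p+1)^4 + 3(4p+1)^2 + 16 expands to 256p^4 + 256p^3 + 144p^2 + 40p + 20,
and factoring out 4 leaves 4(64p^4 + 64p^3 + 36p^2 + 10p + 5).

4(64p^4 + 64p^3 + 36p^2 + 10p + 5)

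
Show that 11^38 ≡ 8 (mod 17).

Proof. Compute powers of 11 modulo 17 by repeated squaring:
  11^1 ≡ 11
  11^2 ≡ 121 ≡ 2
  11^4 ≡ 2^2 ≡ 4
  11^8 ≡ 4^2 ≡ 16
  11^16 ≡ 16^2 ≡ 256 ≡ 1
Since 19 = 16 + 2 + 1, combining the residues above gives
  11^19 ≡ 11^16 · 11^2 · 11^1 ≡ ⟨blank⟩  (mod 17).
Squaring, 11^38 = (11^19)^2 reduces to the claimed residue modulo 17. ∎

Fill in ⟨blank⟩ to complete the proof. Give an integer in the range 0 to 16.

11^16 · 11^2 · 11^1 ≡ 1 · 2 · 11 = 22.
22 mod 17 = 5, so 11^19 ≡ 5 (mod 17).

5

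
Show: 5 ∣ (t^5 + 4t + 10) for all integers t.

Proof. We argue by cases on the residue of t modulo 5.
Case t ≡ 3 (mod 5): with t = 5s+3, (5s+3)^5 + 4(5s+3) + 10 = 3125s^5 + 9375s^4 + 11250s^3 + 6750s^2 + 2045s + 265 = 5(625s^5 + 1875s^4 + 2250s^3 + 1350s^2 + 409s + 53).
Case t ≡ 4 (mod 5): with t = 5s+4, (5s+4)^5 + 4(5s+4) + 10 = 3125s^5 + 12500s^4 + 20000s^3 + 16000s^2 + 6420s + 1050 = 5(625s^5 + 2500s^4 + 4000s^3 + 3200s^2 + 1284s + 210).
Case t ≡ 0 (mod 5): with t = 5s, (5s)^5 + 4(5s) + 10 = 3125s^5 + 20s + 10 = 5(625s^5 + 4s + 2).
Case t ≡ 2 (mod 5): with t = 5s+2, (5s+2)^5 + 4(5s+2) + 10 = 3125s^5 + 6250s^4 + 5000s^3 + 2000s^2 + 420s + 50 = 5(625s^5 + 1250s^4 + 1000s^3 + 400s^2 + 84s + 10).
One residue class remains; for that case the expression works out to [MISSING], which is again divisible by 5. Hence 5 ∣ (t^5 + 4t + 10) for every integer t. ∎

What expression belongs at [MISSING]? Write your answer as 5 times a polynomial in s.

The residues treated are {3, 4, 0, 2}, so the missing case is t ≡ 1 (mod 5); write t = 5s+1.
Then (5s+1)^5 + 4(5s+1) + 10 = 3125s^5 + 3125s^4 + 1250s^3 + 250s^2 + 45s + 15 = 5(625s^5 + 625s^4 + 250s^3 + 50s^2 + 9s + 3).

5(625s^5 + 625s^4 + 250s^3 + 50s^2 + 9s + 3)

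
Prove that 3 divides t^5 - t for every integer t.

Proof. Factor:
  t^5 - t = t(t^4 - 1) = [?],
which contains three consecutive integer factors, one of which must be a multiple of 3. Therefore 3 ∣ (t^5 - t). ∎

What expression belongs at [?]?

t^4 - 1 = (t^2 - 1)(t^2 + 1), and t^2 - 1 = (t-1)(t+1).
So t(t^4 - 1) = (t - 1)t(t + 1)(t^2 + 1).

(t - 1)t(t + 1)(t^2 + 1)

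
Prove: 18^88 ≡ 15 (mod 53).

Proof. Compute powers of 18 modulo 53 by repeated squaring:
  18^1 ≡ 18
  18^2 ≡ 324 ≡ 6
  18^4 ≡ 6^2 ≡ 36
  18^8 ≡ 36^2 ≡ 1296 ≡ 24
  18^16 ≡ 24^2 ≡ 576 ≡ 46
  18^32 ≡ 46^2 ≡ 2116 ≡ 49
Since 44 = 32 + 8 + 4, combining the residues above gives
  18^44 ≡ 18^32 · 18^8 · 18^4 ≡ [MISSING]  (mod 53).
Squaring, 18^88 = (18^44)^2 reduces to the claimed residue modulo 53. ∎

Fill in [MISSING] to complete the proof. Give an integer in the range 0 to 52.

18^32 · 18^8 · 18^4 ≡ 49 · 24 · 36 = 42336.
42336 mod 53 = 42, so 18^44 ≡ 42 (mod 53).

42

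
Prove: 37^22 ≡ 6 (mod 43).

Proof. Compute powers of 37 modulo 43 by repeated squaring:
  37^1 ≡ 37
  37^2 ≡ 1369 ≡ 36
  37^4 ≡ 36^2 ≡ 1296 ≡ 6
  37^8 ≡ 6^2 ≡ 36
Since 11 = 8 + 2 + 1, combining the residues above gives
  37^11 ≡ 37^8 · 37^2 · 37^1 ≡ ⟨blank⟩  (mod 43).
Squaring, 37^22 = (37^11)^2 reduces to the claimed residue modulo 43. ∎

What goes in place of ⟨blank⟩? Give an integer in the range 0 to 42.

7

Multiply the listed residues: 36 · 36 · 37 = 1296 → 47952.
Reducing modulo 43: 47952 = 1115·43 + 7, so 37^11 ≡ 7.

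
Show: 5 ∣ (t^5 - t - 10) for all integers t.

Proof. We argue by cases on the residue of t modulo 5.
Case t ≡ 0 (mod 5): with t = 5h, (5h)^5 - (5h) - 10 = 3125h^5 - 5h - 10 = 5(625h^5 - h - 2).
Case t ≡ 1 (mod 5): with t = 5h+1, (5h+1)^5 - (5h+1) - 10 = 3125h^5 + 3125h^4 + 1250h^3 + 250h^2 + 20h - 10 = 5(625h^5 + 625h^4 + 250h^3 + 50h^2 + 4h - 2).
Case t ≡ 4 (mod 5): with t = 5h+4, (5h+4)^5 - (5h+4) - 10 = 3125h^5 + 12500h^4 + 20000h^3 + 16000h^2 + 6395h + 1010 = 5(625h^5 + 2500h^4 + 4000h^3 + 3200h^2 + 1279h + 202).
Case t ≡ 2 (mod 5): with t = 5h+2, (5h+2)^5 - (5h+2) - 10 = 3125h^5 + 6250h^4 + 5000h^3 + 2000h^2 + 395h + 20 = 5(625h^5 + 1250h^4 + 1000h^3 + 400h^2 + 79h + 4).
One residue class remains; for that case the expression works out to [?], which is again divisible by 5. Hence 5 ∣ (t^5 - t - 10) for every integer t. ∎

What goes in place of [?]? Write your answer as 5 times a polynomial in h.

Only t ≡ 3 (mod 5) is unaccounted for. Put t = 5h+3:
(5h+3)^5 - (5h+3) - 10 expands to 3125h^5 + 9375h^4 + 11250h^3 + 6750h^2 + 2020h + 230,
and factoring out 5 leaves 5(625h^5 + 1875h^4 + 2250h^3 + 1350h^2 + 404h + 46).

5(625h^5 + 1875h^4 + 2250h^3 + 1350h^2 + 404h + 46)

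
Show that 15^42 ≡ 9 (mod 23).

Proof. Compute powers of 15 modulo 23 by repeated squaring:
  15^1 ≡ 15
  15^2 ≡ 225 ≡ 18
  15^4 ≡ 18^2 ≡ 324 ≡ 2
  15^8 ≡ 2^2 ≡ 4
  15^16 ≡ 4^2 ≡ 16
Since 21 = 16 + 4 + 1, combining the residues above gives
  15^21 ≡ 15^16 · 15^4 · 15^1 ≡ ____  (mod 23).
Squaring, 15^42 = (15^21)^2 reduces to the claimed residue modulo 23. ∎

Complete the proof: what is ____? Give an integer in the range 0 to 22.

Multiply the listed residues: 16 · 2 · 15 = 32 → 480.
Reducing modulo 23: 480 = 20·23 + 20, so 15^21 ≡ 20.

20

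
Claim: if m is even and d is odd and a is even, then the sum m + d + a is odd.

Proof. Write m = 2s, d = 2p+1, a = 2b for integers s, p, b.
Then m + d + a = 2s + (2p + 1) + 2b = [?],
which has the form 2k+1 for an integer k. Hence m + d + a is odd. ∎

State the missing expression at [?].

2(b + p + s) + 1

Expanding: 2s + (2p + 1) + 2b = 2b + 2p + 2s + 1.
Every term except the constant is even, so this is 2(b + p + s) + 1,
and b + p + s ∈ ℤ gives the required form.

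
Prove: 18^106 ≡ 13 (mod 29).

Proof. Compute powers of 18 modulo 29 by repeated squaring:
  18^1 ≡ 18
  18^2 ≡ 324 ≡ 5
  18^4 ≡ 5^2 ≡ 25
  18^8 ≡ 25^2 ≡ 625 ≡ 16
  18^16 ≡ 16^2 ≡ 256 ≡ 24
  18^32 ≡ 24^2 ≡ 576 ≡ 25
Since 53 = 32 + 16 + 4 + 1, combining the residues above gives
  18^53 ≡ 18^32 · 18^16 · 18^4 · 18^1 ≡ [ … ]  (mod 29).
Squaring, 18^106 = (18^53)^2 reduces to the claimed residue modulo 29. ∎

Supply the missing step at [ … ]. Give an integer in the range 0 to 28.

18^32 · 18^16 · 18^4 · 18^1 ≡ 25 · 24 · 25 · 18 = 270000.
270000 mod 29 = 10, so 18^53 ≡ 10 (mod 29).

10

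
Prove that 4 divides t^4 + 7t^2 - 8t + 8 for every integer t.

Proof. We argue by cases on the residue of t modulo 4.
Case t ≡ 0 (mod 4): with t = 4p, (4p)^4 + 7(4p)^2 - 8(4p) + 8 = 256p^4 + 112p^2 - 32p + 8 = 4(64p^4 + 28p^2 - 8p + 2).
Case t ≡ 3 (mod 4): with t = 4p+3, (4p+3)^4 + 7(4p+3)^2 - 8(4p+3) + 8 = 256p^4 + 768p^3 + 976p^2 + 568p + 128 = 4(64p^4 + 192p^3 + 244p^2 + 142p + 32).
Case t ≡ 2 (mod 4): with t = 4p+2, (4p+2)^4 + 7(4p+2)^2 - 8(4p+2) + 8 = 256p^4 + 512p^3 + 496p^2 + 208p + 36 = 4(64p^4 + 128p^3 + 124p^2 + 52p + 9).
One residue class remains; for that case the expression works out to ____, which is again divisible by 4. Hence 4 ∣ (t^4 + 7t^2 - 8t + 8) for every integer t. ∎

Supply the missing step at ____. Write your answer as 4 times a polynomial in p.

4(64p^4 + 64p^3 + 52p^2 + 10p + 2)

The residues treated are {0, 3, 2}, so the missing case is t ≡ 1 (mod 4); write t = 4p+1.
Then (4p+1)^4 + 7(4p+1)^2 - 8(4p+1) + 8 = 256p^4 + 256p^3 + 208p^2 + 40p + 8 = 4(64p^4 + 64p^3 + 52p^2 + 10p + 2).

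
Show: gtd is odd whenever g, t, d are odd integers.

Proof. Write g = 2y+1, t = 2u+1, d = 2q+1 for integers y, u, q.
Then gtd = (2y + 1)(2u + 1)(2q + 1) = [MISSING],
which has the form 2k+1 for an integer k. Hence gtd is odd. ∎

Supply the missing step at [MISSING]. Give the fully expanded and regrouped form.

2(4quy + 2qu + 2qy + q + 2uy + u + y) + 1

Expanding: (2y + 1)(2u + 1)(2q + 1) = 8quy + 4qu + 4qy + 2q + 4uy + 2u + 2y + 1.
Every term except the constant is even, so this is 2(4quy + 2qu + 2qy + q + 2uy + u + y) + 1,
and 4quy + 2qu + 2qy + q + 2uy + u + y ∈ ℤ gives the required form.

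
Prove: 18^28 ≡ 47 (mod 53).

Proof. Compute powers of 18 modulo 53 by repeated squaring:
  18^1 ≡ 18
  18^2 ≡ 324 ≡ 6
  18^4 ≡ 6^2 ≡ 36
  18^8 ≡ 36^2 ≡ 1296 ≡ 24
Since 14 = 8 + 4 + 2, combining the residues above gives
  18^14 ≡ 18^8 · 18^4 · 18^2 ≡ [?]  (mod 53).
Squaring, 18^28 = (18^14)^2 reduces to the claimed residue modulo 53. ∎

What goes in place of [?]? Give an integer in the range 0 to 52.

43

Multiply the listed residues: 24 · 36 · 6 = 864 → 5184.
Reducing modulo 53: 5184 = 97·53 + 43, so 18^14 ≡ 43.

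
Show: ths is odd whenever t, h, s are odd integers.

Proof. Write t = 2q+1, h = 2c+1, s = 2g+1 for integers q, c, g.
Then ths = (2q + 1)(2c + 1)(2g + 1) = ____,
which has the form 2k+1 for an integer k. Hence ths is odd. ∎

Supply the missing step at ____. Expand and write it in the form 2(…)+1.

2(4cgq + 2cg + 2cq + c + 2gq + g + q) + 1

(2q + 1)(2c + 1)(2g + 1) = 8cgq + 4cg + 4cq + 2c + 4gq + 2g + 2q + 1
= 2(4cgq + 2cg + 2cq + c + 2gq + g + q) + 1.
Since 4cgq + 2cg + 2cq + c + 2gq + g + q is an integer, the product is of the form 2k+1 for an integer k.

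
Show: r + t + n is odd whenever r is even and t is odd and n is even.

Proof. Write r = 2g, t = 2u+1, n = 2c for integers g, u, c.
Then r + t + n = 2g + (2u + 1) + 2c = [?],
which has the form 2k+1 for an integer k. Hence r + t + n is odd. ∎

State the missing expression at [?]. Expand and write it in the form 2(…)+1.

2(c + g + u) + 1

Expanding: 2g + (2u + 1) + 2c = 2c + 2g + 2u + 1.
Every term except the constant is even, so this is 2(c + g + u) + 1,
and c + g + u ∈ ℤ gives the required form.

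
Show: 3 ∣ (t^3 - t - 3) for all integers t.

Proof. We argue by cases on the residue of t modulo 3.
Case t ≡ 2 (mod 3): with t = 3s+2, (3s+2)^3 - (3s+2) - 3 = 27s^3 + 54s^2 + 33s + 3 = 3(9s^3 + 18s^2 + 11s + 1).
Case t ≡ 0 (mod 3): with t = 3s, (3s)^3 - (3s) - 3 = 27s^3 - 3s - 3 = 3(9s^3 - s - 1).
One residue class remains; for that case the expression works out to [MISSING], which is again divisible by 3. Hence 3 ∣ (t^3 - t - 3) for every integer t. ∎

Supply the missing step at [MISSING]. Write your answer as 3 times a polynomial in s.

3(9s^3 + 9s^2 + 2s - 1)

Only t ≡ 1 (mod 3) is unaccounted for. Put t = 3s+1:
(3s+1)^3 - (3s+1) - 3 expands to 27s^3 + 27s^2 + 6s - 3,
and factoring out 3 leaves 3(9s^3 + 9s^2 + 2s - 1).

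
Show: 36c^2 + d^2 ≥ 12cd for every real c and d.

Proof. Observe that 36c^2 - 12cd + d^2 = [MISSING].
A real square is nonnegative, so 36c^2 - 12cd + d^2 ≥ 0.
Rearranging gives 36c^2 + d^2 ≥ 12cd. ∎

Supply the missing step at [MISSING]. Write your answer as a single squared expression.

(6c - d)^2

36c^2 - 12cd + d^2 is a perfect-square trinomial: the outer terms are (6c)^2 and (d)^2, and the cross term is -2·6c·d.
So 36c^2 - 12cd + d^2 = (6c - d)^2 ≥ 0.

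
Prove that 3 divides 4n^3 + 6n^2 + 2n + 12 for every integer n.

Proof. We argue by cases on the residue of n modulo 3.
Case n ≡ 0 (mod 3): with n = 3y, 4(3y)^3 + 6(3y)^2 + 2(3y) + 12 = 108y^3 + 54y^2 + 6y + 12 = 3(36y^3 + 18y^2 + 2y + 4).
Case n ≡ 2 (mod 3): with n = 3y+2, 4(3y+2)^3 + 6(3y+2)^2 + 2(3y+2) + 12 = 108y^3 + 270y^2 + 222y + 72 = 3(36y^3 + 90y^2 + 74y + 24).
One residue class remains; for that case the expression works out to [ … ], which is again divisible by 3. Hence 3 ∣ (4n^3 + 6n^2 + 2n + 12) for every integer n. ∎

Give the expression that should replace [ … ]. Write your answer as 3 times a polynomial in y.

3(36y^3 + 54y^2 + 26y + 8)

The residues treated are {0, 2}, so the missing case is n ≡ 1 (mod 3); write n = 3y+1.
Then 4(3y+1)^3 + 6(3y+1)^2 + 2(3y+1) + 12 = 108y^3 + 162y^2 + 78y + 24 = 3(36y^3 + 54y^2 + 26y + 8).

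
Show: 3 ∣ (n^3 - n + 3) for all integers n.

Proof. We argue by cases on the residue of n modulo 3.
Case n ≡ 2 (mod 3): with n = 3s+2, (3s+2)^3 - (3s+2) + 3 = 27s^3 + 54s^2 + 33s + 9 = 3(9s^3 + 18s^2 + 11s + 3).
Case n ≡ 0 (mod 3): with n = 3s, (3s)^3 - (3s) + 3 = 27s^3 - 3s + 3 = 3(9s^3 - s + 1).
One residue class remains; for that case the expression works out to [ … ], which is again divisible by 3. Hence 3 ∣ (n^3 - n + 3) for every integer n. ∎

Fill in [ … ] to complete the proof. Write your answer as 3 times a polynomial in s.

The residues treated are {2, 0}, so the missing case is n ≡ 1 (mod 3); write n = 3s+1.
Then (3s+1)^3 - (3s+1) + 3 = 27s^3 + 27s^2 + 6s + 3 = 3(9s^3 + 9s^2 + 2s + 1).

3(9s^3 + 9s^2 + 2s + 1)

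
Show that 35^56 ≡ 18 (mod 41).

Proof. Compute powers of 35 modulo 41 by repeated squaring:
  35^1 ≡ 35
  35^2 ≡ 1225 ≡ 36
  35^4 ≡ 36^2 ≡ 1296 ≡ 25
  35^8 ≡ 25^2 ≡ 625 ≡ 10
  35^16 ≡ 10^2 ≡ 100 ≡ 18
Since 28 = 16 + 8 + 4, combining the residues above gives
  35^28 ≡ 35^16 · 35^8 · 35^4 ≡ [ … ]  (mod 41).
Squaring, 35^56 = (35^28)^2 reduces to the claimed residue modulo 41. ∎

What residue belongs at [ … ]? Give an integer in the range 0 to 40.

Multiply the listed residues: 18 · 10 · 25 = 180 → 4500.
Reducing modulo 41: 4500 = 109·41 + 31, so 35^28 ≡ 31.

31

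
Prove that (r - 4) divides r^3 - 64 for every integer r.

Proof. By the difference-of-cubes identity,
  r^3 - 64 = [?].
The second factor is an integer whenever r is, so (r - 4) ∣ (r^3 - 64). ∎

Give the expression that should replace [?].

(r - 4)(r^2 + 4r + 16)

a^3 - b^3 = (a - b)(a^2 + ab + b^2). With a = r, b = 4:
r^3 - 64 = (r - 4)(r^2 + 4r + 16).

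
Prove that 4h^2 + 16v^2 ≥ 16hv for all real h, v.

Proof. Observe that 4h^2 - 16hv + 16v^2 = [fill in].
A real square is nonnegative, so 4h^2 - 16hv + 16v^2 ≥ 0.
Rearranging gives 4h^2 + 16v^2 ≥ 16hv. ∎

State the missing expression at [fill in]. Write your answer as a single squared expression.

4h^2 - 16hv + 16v^2 is a perfect-square trinomial: the outer terms are (2h)^2 and (4v)^2, and the cross term is -2·2h·4v.
So 4h^2 - 16hv + 16v^2 = (2h - 4v)^2 ≥ 0.

(2h - 4v)^2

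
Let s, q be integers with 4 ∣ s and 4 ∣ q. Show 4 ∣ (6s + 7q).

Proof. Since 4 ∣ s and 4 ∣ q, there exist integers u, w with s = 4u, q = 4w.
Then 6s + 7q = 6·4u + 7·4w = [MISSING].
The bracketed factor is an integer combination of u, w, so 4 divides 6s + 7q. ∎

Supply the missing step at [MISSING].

4(6u + 7w)

Pull the common 4 out of every term: 6·4u + 7·4w = 4(6u + 7w).
6u + 7w is an integer, which exhibits the divisibility.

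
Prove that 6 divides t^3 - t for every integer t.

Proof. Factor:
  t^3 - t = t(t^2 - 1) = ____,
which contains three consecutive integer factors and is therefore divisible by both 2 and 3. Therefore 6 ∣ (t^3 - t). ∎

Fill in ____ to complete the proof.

(t - 1)t(t + 1)

t(t^2 - 1) = t(t - 1)(t + 1) = (t - 1)t(t + 1).
These three factors are consecutive integers, so their product is divisible by 6.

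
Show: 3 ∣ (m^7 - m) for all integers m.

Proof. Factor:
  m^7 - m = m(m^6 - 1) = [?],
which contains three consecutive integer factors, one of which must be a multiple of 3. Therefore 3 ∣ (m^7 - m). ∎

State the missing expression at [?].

m^6 - 1 = (m^2 - 1)(m^4 + m^2 + 1), and m^2 - 1 = (m-1)(m+1).
So m(m^6 - 1) = (m - 1)m(m + 1)(m^4 + m^2 + 1).

(m - 1)m(m + 1)(m^4 + m^2 + 1)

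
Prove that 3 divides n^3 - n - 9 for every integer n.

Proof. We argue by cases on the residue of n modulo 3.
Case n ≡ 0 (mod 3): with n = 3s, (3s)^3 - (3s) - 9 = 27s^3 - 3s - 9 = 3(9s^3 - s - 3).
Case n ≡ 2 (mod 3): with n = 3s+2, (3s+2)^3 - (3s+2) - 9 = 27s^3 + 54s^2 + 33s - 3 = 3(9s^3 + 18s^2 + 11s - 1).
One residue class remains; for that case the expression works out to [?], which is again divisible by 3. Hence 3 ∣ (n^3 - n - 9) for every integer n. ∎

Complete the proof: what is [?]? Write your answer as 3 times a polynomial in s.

The residues treated are {0, 2}, so the missing case is n ≡ 1 (mod 3); write n = 3s+1.
Then (3s+1)^3 - (3s+1) - 9 = 27s^3 + 27s^2 + 6s - 9 = 3(9s^3 + 9s^2 + 2s - 3).

3(9s^3 + 9s^2 + 2s - 3)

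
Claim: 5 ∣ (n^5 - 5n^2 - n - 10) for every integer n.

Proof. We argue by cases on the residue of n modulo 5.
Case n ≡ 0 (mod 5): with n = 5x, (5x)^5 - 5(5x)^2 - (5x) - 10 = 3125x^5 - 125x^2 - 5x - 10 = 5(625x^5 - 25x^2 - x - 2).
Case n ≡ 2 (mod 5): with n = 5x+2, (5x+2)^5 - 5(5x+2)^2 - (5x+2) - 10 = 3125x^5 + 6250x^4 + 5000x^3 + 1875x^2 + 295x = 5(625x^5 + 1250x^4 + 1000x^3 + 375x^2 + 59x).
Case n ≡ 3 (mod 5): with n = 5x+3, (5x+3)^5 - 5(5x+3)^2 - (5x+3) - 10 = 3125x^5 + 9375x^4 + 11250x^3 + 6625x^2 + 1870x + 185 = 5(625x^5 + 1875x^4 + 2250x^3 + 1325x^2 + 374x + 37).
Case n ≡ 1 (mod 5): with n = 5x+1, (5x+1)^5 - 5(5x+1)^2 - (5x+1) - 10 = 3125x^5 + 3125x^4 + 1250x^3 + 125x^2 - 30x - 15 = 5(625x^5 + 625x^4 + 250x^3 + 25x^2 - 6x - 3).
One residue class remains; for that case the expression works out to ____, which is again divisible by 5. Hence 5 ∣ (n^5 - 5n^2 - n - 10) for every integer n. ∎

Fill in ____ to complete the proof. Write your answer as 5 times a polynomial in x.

5(625x^5 + 2500x^4 + 4000x^3 + 3175x^2 + 1239x + 186)

Only n ≡ 4 (mod 5) is unaccounted for. Put n = 5x+4:
(5x+4)^5 - 5(5x+4)^2 - (5x+4) - 10 expands to 3125x^5 + 12500x^4 + 20000x^3 + 15875x^2 + 6195x + 930,
and factoring out 5 leaves 5(625x^5 + 2500x^4 + 4000x^3 + 3175x^2 + 1239x + 186).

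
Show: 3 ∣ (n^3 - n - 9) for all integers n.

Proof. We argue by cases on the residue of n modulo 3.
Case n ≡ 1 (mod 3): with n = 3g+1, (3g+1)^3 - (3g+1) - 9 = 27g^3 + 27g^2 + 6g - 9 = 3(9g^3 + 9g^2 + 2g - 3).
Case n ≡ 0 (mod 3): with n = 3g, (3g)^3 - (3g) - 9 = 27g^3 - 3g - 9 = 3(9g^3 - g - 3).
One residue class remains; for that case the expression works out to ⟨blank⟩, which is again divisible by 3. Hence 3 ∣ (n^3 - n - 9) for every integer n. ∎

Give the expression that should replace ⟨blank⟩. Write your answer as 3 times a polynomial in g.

Only n ≡ 2 (mod 3) is unaccounted for. Put n = 3g+2:
(3g+2)^3 - (3g+2) - 9 expands to 27g^3 + 54g^2 + 33g - 3,
and factoring out 3 leaves 3(9g^3 + 18g^2 + 11g - 1).

3(9g^3 + 18g^2 + 11g - 1)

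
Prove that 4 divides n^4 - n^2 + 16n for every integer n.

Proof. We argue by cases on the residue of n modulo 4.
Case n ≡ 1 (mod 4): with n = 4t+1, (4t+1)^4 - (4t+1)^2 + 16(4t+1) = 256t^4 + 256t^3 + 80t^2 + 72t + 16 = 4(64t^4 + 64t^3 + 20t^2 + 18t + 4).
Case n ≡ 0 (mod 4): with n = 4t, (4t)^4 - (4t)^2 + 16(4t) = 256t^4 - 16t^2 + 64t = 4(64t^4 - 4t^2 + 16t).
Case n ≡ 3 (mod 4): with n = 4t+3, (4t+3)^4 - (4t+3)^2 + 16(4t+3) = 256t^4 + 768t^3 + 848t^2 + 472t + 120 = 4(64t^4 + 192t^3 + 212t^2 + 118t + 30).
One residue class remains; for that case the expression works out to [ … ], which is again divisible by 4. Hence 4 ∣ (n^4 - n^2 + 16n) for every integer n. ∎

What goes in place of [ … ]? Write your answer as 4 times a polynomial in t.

4(64t^4 + 128t^3 + 92t^2 + 44t + 11)

Only n ≡ 2 (mod 4) is unaccounted for. Put n = 4t+2:
(4t+2)^4 - (4t+2)^2 + 16(4t+2) expands to 256t^4 + 512t^3 + 368t^2 + 176t + 44,
and factoring out 4 leaves 4(64t^4 + 128t^3 + 92t^2 + 44t + 11).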